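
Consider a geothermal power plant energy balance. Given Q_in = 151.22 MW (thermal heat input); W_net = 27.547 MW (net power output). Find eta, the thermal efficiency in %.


eta = W_net / Q_in * 100
eta = 27.547 / 151.22 * 100
eta = 18.217 %


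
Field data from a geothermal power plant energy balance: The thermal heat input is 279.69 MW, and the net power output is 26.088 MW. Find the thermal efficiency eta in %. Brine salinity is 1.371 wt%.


eta = W_net / Q_in * 100
eta = 26.088 / 279.69 * 100
eta = 9.3275 %


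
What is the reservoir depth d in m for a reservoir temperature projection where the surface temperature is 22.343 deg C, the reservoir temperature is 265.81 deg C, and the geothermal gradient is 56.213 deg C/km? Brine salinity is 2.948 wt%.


d = (T_res - T_surf) / grad * 1000
d = (265.81 - 22.343) / 56.213 * 1000
d = 4331.2 m


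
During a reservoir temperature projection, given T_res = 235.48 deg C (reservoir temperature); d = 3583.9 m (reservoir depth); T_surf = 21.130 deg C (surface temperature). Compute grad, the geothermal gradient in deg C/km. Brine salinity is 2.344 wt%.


grad = (T_res - T_surf) / d * 1000
grad = (235.48 - 21.130) / 3583.9 * 1000
grad = 59.809 deg C/km


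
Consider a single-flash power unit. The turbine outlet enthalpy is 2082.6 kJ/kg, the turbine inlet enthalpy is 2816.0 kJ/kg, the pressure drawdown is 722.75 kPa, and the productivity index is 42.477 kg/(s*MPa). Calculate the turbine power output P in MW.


Step 1: mdot = PI * dP / 1000 = 42.477 * 722.75 / 1000 = 30.70025 kg/s
Step 2: P = mdot*(h_in - h_out)/1000 = 30.70025*(2816.0 - 2082.6)/1000 = 22.516 MW
P = 22.516 MW


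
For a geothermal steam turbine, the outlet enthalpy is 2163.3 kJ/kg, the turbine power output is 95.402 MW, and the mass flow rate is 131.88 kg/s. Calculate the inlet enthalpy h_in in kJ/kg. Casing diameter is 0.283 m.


h_in = h_out + P * 1000 / mdot
h_in = 2163.3 + 95.402 * 1000 / 131.88
h_in = 2886.7 kJ/kg


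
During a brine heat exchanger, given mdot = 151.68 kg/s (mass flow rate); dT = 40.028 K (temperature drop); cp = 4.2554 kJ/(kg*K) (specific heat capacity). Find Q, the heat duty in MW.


Q = mdot * cp * dT / 1000
Q = 151.68 * 4.2554 * 40.028 / 1000
Q = 25.836 MW


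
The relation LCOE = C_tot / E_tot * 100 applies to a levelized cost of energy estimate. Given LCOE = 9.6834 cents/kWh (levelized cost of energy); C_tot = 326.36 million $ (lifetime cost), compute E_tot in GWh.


E_tot = C_tot / LCOE * 100
E_tot = 326.36 / 9.6834 * 100
E_tot = 3370.3 GWh


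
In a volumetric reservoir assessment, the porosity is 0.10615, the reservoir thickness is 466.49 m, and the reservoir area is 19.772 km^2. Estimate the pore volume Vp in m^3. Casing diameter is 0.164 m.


Vp = A * 1e6 * hr * phi
Vp = 19.772 * 1e6 * 466.49 * 0.10615
Vp = 9.7907e+08 m^3


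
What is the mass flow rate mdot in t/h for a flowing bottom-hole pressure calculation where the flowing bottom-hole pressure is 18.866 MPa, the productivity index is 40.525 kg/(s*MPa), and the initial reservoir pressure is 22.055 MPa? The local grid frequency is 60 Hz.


mdot = (P_i - P_wf) * PI
mdot = (22.055 - 18.866) * 40.525
mdot = 129.2342 kg/s
Convert: 129.2342 kg/s * 3.6 = 465.24 t/h
mdot = 465.24 t/h


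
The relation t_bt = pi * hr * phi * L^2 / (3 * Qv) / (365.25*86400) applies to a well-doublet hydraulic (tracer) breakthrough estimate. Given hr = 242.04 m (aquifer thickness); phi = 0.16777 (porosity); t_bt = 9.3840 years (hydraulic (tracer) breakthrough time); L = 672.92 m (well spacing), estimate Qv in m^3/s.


Qv = pi*hr*phi*L^2 / (3*t_bt*365.25*86400)
Qv = pi*242.04*0.16777*672.92^2 / (3*9.3840*365.25*86400)
Qv = 0.065023 m^3/s


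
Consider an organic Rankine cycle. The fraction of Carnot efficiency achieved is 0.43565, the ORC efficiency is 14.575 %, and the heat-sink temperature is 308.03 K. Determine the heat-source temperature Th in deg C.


Th = Tc / (1 - (eta_orc/100)/f)
Th = 308.03 / (1 - (14.575/100)/0.43565)
Th = 462.8950 K
Convert to deg C: 462.8950 - 273.15 = 189.75 deg C
Th = 189.75 deg C


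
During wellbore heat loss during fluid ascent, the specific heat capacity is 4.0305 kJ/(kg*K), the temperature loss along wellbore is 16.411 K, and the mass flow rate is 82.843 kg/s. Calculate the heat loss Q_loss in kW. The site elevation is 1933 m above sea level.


Q_loss = mdot * cp * dT
Q_loss = 82.843 * 4.0305 * 16.411
Q_loss = 5479.6 kW


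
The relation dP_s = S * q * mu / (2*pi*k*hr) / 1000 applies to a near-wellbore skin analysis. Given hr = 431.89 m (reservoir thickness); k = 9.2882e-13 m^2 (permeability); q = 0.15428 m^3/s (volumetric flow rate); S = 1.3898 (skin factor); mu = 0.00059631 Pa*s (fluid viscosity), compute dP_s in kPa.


dP_s = S * q * mu / (2*pi*k*hr) / 1000
dP_s = 1.3898 * 0.15428 * 0.00059631 / (2*pi*9.2882e-13*431.89) / 1000
dP_s = 50.728 kPa


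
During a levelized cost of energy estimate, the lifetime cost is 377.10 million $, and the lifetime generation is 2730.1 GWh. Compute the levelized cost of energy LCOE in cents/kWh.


LCOE = C_tot / E_tot * 100
LCOE = 377.10 / 2730.1 * 100
LCOE = 13.813 cents/kWh


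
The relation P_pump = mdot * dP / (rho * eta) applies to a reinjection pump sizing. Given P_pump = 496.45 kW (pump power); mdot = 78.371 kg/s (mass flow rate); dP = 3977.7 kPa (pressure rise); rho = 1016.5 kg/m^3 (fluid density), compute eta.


eta = mdot * dP / (rho * P_pump)
eta = 78.371 * 3977.7 / (1016.5 * 496.45)
eta = 0.61774


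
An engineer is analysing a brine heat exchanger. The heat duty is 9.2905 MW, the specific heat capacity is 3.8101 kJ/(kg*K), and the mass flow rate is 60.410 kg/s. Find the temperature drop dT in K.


dT = Q * 1000 / (mdot * cp)
dT = 9.2905 * 1000 / (60.410 * 3.8101)
dT = 40.364 K


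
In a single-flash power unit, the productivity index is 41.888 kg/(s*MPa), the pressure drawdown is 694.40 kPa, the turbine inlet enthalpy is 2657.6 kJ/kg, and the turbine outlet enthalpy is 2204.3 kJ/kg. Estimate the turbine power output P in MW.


Step 1: mdot = PI * dP / 1000 = 41.888 * 694.4 / 1000 = 29.08703 kg/s
Step 2: P = mdot*(h_in - h_out)/1000 = 29.08703*(2657.6 - 2204.3)/1000 = 13.185 MW
P = 13.185 MW


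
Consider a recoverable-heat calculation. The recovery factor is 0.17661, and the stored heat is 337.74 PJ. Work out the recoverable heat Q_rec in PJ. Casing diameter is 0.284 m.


Q_rec = Q_s * RF
Q_rec = 337.74 * 0.17661
Q_rec = 59.648 PJ


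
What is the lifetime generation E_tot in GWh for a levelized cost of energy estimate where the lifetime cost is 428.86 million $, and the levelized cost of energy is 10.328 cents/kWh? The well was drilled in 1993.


E_tot = C_tot / LCOE * 100
E_tot = 428.86 / 10.328 * 100
E_tot = 4152.4 GWh


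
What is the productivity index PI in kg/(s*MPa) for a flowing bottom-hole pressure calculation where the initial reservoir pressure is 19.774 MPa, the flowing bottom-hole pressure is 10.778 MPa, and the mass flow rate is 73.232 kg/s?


PI = mdot / (P_i - P_wf)
PI = 73.232 / (19.774 - 10.778)
PI = 8.1405 kg/(s*MPa)


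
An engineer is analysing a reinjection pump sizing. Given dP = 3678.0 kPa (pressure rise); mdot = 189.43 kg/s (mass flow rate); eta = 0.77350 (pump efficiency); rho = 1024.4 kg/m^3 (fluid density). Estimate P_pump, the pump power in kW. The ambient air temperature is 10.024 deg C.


P_pump = mdot * dP / (rho * eta)
P_pump = 189.43 * 3678.0 / (1024.4 * 0.77350)
P_pump = 879.29 kW


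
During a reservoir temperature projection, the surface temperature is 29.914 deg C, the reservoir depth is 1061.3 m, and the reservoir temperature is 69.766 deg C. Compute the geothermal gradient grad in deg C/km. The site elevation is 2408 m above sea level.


grad = (T_res - T_surf) / d * 1000
grad = (69.766 - 29.914) / 1061.3 * 1000
grad = 37.550 deg C/km


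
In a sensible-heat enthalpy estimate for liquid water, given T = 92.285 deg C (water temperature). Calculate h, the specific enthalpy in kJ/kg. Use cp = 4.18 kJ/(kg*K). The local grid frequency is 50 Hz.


h = cp * T
h = 4.18 * 92.285
h = 385.75 kJ/kg


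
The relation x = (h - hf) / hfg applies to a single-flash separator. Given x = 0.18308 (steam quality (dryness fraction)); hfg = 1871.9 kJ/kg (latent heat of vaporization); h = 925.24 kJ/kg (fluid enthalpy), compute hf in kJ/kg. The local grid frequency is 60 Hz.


hf = h - x * hfg
hf = 925.24 - 0.18308 * 1871.9
hf = 582.53 kJ/kg


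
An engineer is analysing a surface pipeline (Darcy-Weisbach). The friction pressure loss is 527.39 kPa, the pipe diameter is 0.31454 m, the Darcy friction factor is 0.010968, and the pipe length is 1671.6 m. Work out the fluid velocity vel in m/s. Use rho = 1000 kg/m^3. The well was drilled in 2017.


vel = sqrt(dP*1000*2*D / (f*L*rho))
vel = sqrt(527.39*1000*2*0.31454 / (0.010968*1671.6*1000))
vel = 4.2539 m/s


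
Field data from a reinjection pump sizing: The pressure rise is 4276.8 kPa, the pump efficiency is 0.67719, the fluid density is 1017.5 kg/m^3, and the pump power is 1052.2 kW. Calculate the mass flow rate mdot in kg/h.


mdot = P_pump * rho * eta / dP
mdot = 1052.2 * 1017.5 * 0.67719 / 4276.8
mdot = 169.5213 kg/s
Convert: 169.5213 kg/s * 3600.0 = 6.1028e+05 kg/h
mdot = 6.1028e+05 kg/h


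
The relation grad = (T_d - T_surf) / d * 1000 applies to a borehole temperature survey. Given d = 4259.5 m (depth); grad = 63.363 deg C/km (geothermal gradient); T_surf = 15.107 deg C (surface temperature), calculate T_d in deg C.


T_d = T_surf + grad * d / 1000
T_d = 15.107 + 63.363 * 4259.5 / 1000
T_d = 285.00 deg C


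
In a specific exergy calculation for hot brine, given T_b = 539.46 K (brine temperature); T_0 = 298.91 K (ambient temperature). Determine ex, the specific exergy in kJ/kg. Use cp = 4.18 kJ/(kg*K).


ex = cp * ((T_b - T_0) - T_0 * ln(T_b/T_0))
ex = 4.18 * ((539.46 - 298.91) - 298.91 * ln(539.46/298.91))
ex = 267.79 kJ/kg


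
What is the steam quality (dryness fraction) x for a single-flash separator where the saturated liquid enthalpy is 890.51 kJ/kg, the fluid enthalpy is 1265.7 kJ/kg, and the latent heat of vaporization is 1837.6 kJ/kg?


x = (h - hf) / hfg
x = (1265.7 - 890.51) / 1837.6
x = 0.20417


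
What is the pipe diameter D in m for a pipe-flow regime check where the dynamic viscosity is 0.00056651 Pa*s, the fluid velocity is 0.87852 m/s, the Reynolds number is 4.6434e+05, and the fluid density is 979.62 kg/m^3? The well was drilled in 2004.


D = Re * mu / (rho * vel)
D = 4.6434e+05 * 0.00056651 / (979.62 * 0.87852)
D = 0.30566 m


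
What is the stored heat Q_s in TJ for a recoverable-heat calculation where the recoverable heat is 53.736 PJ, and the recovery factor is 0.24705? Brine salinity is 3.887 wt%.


Q_s = Q_rec / RF
Q_s = 53.736 / 0.24705
Q_s = 217.5106 PJ
Convert: 217.5106 PJ * 1000.0 = 2.1751e+05 TJ
Q_s = 2.1751e+05 TJ


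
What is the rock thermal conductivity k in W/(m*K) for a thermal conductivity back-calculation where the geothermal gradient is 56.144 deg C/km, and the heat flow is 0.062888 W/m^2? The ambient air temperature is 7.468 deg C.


k = q / (grad / 1000)
k = 0.062888 / (56.144 / 1000)
k = 1.1201 W/(m*K)


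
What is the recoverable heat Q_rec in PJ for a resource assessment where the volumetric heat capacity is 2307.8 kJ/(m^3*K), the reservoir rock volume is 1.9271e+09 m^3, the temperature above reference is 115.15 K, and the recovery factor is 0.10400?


Step 1: Q_s = Vr*rhoc*dT/1e12 = 1.9271e+09*2307.8*115.15/1e12 = 512.1137 PJ
Step 2: Q_rec = Q_s * RF = 512.1137 * 0.104 = 53.260 PJ
Q_rec = 53.260 PJ


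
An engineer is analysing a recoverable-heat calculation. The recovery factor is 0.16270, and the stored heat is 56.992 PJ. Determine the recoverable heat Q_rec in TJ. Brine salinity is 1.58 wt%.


Q_rec = Q_s * RF
Q_rec = 56.992 * 0.16270
Q_rec = 9.272598 PJ
Convert: 9.272598 PJ * 1000.0 = 9272.6 TJ
Q_rec = 9272.6 TJ


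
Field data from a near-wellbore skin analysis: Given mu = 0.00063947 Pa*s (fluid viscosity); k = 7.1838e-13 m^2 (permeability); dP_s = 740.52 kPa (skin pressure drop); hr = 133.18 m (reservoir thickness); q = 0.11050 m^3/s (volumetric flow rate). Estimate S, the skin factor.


S = dP_s * 1000 * 2*pi*k*hr / (q*mu)
S = 740.52 * 1000 * 2*pi*7.1838e-13*133.18 / (0.11050*0.00063947)
S = 6.2998


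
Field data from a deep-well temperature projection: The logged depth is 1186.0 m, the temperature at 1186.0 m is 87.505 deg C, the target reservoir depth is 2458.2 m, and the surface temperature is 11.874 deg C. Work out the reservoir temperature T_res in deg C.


Step 1: grad = (T_d1 - T_surf)/d1 * 1000 = (87.505 - 11.874)/1186.0 * 1000 = 63.76981 deg C/km
Step 2: T_res = T_surf + grad*d2/1000 = 11.874 + 63.76981*2458.2/1000 = 168.63 deg C
T_res = 168.63 deg C


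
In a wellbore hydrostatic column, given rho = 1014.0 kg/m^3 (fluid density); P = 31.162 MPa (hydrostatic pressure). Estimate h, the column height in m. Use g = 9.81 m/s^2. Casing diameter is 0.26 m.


h = P * 1e6 / (g * rho)
h = 31.162 * 1e6 / (9.81 * 1014.0)
h = 3132.7 m


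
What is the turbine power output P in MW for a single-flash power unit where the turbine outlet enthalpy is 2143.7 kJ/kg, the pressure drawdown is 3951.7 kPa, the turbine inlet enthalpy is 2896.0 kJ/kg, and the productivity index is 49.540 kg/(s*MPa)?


Step 1: mdot = PI * dP / 1000 = 49.54 * 3951.7 / 1000 = 195.7672 kg/s
Step 2: P = mdot*(h_in - h_out)/1000 = 195.7672*(2896.0 - 2143.7)/1000 = 147.28 MW
P = 147.28 MW


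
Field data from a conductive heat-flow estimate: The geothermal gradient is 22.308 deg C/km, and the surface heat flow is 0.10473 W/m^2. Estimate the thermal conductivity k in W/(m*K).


k = q * 1000 / grad
k = 0.10473 * 1000 / 22.308
k = 4.6947 W/(m*K)


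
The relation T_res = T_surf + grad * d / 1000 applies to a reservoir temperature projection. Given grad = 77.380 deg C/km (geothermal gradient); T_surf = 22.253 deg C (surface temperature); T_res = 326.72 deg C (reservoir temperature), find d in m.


d = (T_res - T_surf) / grad * 1000
d = (326.72 - 22.253) / 77.380 * 1000
d = 3934.7 m


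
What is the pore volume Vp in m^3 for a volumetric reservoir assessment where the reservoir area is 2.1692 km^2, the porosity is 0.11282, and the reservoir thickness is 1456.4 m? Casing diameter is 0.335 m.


Vp = A * 1e6 * hr * phi
Vp = 2.1692 * 1e6 * 1456.4 * 0.11282
Vp = 3.5642e+08 m^3


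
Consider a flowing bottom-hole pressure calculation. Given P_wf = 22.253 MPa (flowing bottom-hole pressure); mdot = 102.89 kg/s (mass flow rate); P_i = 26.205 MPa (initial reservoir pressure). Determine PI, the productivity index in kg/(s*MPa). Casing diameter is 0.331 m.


PI = mdot / (P_i - P_wf)
PI = 102.89 / (26.205 - 22.253)
PI = 26.035 kg/(s*MPa)


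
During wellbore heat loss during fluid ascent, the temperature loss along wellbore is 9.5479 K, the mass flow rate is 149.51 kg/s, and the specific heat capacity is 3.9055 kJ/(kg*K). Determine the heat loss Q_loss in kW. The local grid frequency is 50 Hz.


Q_loss = mdot * cp * dT
Q_loss = 149.51 * 3.9055 * 9.5479
Q_loss = 5575.1 kW


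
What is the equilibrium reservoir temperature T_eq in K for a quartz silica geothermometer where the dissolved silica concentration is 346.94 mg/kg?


T_eq = 1309 / (5.19 - log10(SiO2)) - 273.15
T_eq = 1309 / (5.19 - log10(346.94)) - 273.15
T_eq = 220.8597 deg C
Convert to K: 220.8597 + 273.15 = 494.01 K
T_eq = 494.01 K


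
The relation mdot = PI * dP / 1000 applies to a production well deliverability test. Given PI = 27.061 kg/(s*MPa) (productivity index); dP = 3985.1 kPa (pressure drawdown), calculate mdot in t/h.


mdot = PI * dP / 1000
mdot = 27.061 * 3985.1 / 1000
mdot = 107.8408 kg/s
Convert: 107.8408 kg/s * 3.6 = 388.23 t/h
mdot = 388.23 t/h


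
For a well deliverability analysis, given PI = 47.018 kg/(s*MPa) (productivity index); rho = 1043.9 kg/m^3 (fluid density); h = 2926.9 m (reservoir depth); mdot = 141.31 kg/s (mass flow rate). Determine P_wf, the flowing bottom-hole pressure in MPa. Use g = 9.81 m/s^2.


Step 1: P_i = rho*g*h/1e6 = 1043.9*9.81*2926.9/1e6 = 29.97338 MPa
Step 2: P_wf = P_i - mdot/PI = 29.97338 - 141.31/47.018 = 26.968 MPa
P_wf = 26.968 MPa


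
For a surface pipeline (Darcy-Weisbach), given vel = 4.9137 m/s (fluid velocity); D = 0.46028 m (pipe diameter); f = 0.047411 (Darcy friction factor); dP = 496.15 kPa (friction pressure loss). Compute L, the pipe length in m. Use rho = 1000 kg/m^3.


L = dP*1000*D / (f*rho*vel^2/2)
L = 496.15*1000*0.46028 / (0.047411*1000*4.9137^2/2)
L = 399.00 m


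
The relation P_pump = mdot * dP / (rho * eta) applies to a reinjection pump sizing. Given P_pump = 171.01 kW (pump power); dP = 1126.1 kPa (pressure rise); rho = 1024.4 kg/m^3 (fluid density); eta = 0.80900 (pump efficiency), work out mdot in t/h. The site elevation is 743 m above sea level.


mdot = P_pump * rho * eta / dP
mdot = 171.01 * 1024.4 * 0.80900 / 1126.1
mdot = 125.8527 kg/s
Convert: 125.8527 kg/s * 3.6 = 453.07 t/h
mdot = 453.07 t/h


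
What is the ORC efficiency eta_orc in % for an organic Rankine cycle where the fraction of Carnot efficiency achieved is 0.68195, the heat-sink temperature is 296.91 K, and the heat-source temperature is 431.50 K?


eta_orc = (1 - Tc/Th) * f * 100
eta_orc = (1 - 296.91/431.50) * 0.68195 * 100
eta_orc = 21.271 %


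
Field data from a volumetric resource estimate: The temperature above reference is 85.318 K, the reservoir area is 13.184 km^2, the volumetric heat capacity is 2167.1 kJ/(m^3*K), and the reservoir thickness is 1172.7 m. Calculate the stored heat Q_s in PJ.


Step 1: Vr = A*1e6*hr = 13.184*1e6*1172.7 = 1.546088e+10 m^3
Step 2: Q_s = Vr*rhoc*dT/1e12 = 1.546088e+10*2167.1*85.318/1e12 = 2858.6 PJ
Q_s = 2858.6 PJ


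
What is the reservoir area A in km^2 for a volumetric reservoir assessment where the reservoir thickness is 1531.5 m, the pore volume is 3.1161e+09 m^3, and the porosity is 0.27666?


A = Vp / (1e6 * hr * phi)
A = 3.1161e+09 / (1e6 * 1531.5 * 0.27666)
A = 7.3544 km^2


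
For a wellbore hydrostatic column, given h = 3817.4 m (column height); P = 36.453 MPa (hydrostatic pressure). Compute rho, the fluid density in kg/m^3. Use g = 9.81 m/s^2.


rho = P * 1e6 / (g * h)
rho = 36.453 * 1e6 / (9.81 * 3817.4)
rho = 973.41 kg/m^3


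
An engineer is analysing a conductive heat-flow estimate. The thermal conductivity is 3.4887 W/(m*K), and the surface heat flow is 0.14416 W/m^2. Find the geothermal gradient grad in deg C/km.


grad = q * 1000 / k
grad = 0.14416 * 1000 / 3.4887
grad = 41.322 deg C/km


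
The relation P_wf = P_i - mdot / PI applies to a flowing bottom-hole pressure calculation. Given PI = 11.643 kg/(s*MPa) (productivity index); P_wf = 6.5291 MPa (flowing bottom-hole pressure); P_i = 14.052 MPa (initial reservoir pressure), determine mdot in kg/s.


mdot = (P_i - P_wf) * PI
mdot = (14.052 - 6.5291) * 11.643
mdot = 87.589 kg/s


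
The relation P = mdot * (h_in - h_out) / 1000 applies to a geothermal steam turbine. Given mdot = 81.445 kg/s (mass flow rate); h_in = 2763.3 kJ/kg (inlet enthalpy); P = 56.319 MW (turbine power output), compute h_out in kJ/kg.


h_out = h_in - P * 1000 / mdot
h_out = 2763.3 - 56.319 * 1000 / 81.445
h_out = 2071.8 kJ/kg


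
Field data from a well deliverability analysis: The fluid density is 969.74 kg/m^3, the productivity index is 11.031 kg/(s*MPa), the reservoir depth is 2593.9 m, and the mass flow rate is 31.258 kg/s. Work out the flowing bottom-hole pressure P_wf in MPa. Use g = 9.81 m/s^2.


Step 1: P_i = rho*g*h/1e6 = 969.74*9.81*2593.9/1e6 = 24.67616 MPa
Step 2: P_wf = P_i - mdot/PI = 24.67616 - 31.258/11.031 = 21.843 MPa
P_wf = 21.843 MPa


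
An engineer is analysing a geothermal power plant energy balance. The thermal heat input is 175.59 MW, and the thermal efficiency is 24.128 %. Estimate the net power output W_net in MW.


W_net = eta / 100 * Q_in
W_net = 24.128 / 100 * 175.59
W_net = 42.366 MW


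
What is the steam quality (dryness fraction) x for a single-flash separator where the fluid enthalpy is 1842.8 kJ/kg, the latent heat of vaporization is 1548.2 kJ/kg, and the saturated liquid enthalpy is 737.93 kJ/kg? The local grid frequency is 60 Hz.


x = (h - hf) / hfg
x = (1842.8 - 737.93) / 1548.2
x = 0.71365


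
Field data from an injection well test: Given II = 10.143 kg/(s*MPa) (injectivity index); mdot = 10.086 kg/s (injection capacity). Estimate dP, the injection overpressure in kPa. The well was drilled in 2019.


dP = mdot * 1000 / II
dP = 10.086 * 1000 / 10.143
dP = 994.38 kPa


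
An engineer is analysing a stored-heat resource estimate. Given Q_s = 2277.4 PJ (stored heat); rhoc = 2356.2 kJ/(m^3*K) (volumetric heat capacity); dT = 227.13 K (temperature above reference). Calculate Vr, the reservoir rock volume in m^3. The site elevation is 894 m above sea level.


Vr = Q_s * 1e12 / (rhoc * dT)
Vr = 2277.4 * 1e12 / (2356.2 * 227.13)
Vr = 4.2555e+09 m^3


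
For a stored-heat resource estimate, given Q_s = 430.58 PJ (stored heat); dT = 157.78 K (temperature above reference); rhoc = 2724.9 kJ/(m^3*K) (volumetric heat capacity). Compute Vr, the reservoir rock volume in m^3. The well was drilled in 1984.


Vr = Q_s * 1e12 / (rhoc * dT)
Vr = 430.58 * 1e12 / (2724.9 * 157.78)
Vr = 1.0015e+09 m^3


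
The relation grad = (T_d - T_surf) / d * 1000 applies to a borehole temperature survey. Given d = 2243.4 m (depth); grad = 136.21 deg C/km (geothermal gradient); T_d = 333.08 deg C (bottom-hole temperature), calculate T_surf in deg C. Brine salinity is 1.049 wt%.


T_surf = T_d - grad * d / 1000
T_surf = 333.08 - 136.21 * 2243.4 / 1000
T_surf = 27.506 deg C


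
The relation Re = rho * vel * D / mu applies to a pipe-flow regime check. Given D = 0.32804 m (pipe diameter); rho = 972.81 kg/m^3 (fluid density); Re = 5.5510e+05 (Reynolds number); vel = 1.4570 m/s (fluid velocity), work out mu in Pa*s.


mu = rho * vel * D / Re
mu = 972.81 * 1.4570 * 0.32804 / 5.5510e+05
mu = 0.00083761 Pa*s


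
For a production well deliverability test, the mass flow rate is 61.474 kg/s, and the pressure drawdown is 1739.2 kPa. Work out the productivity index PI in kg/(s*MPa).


PI = mdot * 1000 / dP
PI = 61.474 * 1000 / 1739.2
PI = 35.346 kg/(s*MPa)


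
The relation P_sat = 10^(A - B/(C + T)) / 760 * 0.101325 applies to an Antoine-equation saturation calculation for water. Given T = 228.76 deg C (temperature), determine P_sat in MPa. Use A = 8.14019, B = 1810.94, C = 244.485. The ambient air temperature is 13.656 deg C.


P_sat = 10^(A - B/(C + T)) / 760 * 0.101325
P_sat = 10^(8.14019 - 1810.94/(244.485 + 228.76)) / 760 * 0.101325
P_sat = 2.7444 MPa


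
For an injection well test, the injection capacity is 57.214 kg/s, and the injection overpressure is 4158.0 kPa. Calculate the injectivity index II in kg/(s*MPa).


II = mdot * 1000 / dP
II = 57.214 * 1000 / 4158.0
II = 13.760 kg/(s*MPa)


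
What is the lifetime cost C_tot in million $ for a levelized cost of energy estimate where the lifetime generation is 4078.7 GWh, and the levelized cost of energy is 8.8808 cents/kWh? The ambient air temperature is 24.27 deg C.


C_tot = LCOE / 100 * E_tot
C_tot = 8.8808 / 100 * 4078.7
C_tot = 362.22 million $


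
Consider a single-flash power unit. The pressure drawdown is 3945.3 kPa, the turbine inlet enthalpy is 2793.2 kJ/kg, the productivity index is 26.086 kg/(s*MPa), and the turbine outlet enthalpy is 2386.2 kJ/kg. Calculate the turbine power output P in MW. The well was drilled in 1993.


Step 1: mdot = PI * dP / 1000 = 26.086 * 3945.3 / 1000 = 102.9171 kg/s
Step 2: P = mdot*(h_in - h_out)/1000 = 102.9171*(2793.2 - 2386.2)/1000 = 41.887 MW
P = 41.887 MW


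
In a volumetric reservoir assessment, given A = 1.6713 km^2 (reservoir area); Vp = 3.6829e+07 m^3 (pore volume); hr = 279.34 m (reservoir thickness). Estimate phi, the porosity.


phi = Vp / (A * 1e6 * hr)
phi = 3.6829e+07 / (1.6713 * 1e6 * 279.34)
phi = 0.078886


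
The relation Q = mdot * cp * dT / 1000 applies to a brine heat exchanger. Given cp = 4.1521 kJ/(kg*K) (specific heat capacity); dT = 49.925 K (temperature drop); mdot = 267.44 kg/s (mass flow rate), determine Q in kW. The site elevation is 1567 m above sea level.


Q = mdot * cp * dT / 1000
Q = 267.44 * 4.1521 * 49.925 / 1000
Q = 55.43860 MW
Convert: 55.43860 MW * 1000.0 = 55439 kW
Q = 55439 kW


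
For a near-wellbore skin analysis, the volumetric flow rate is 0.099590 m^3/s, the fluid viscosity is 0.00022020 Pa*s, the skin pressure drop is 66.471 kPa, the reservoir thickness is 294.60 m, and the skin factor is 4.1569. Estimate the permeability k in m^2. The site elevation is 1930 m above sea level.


k = S*q*mu / (2*pi*dP_s*1000*hr)
k = 4.1569*0.099590*0.00022020 / (2*pi*66.471*1000*294.60)
k = 7.4090e-13 m^2


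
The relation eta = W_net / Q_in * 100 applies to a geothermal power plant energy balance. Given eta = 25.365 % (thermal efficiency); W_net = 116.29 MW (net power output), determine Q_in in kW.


Q_in = W_net / (eta / 100)
Q_in = 116.29 / (25.365 / 100)
Q_in = 458.4664 MW
Convert: 458.4664 MW * 1000.0 = 4.5847e+05 kW
Q_in = 4.5847e+05 kW


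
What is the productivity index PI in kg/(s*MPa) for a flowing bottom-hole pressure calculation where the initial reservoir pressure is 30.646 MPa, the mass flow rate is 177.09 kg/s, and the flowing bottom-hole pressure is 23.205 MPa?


PI = mdot / (P_i - P_wf)
PI = 177.09 / (30.646 - 23.205)
PI = 23.799 kg/(s*MPa)


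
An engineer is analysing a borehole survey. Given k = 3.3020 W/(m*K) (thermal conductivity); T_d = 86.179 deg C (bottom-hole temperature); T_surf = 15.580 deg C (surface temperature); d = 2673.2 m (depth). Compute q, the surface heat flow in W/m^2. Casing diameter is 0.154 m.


Step 1: grad = (T_d - T_surf)/d * 1000 = (86.179 - 15.58)/2673.2 * 1000 = 26.40992 deg C/km
Step 2: q = k * grad / 1000 = 3.302 * 26.40992 / 1000 = 0.087206 W/m^2
q = 0.087206 W/m^2


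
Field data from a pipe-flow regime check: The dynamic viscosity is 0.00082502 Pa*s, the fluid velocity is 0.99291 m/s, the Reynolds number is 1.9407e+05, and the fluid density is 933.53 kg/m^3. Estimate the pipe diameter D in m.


D = Re * mu / (rho * vel)
D = 1.9407e+05 * 0.00082502 / (933.53 * 0.99291)
D = 0.17274 m


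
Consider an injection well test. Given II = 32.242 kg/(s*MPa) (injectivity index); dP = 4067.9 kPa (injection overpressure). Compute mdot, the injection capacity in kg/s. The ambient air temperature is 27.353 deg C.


mdot = II * dP / 1000
mdot = 32.242 * 4067.9 / 1000
mdot = 131.16 kg/s


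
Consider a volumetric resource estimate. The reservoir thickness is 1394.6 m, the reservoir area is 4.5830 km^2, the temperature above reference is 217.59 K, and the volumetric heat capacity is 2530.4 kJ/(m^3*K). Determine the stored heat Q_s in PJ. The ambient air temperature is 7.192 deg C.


Step 1: Vr = A*1e6*hr = 4.583*1e6*1394.6 = 6.391452e+09 m^3
Step 2: Q_s = Vr*rhoc*dT/1e12 = 6.391452e+09*2530.4*217.59/1e12 = 3519.1 PJ
Q_s = 3519.1 PJ


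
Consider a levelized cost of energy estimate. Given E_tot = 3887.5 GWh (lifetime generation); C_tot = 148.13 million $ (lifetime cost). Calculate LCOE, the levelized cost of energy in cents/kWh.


LCOE = C_tot / E_tot * 100
LCOE = 148.13 / 3887.5 * 100
LCOE = 3.8104 cents/kWh


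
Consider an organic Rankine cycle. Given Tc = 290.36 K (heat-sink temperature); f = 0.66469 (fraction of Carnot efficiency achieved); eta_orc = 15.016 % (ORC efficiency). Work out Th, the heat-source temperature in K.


Th = Tc / (1 - (eta_orc/100)/f)
Th = 290.36 / (1 - (15.016/100)/0.66469)
Th = 375.10 K


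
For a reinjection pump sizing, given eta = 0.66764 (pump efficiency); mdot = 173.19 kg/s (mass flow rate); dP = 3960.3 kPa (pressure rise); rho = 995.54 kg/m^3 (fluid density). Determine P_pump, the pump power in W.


P_pump = mdot * dP / (rho * eta)
P_pump = 173.19 * 3960.3 / (995.54 * 0.66764)
P_pump = 1031.929 kW
Convert: 1031.929 kW * 1000.0 = 1.0319e+06 W
P_pump = 1.0319e+06 W


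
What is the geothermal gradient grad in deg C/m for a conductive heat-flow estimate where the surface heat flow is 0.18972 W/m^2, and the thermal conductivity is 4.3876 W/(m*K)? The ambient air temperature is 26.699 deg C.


grad = q * 1000 / k
grad = 0.18972 * 1000 / 4.3876
grad = 43.24004 deg C/km
Convert: 43.24004 deg C/km * 0.001 = 0.043240 deg C/m
grad = 0.043240 deg C/m


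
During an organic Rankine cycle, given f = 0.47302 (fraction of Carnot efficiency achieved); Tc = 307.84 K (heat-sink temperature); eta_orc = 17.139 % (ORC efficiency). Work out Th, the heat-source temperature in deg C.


Th = Tc / (1 - (eta_orc/100)/f)
Th = 307.84 / (1 - (17.139/100)/0.47302)
Th = 482.7586 K
Convert to deg C: 482.7586 - 273.15 = 209.61 deg C
Th = 209.61 deg C


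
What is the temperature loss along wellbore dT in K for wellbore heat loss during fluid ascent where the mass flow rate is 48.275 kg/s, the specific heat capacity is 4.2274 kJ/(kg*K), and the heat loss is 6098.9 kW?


dT = Q_loss / (mdot * cp)
dT = 6098.9 / (48.275 * 4.2274)
dT = 29.885 K


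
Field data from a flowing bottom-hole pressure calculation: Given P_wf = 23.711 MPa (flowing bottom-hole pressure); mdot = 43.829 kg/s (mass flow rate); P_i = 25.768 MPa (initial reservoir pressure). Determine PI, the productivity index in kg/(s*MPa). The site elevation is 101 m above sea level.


PI = mdot / (P_i - P_wf)
PI = 43.829 / (25.768 - 23.711)
PI = 21.307 kg/(s*MPa)


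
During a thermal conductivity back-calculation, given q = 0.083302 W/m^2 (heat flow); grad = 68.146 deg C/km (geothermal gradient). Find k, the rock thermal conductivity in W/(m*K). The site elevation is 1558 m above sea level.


k = q / (grad / 1000)
k = 0.083302 / (68.146 / 1000)
k = 1.2224 W/(m*K)


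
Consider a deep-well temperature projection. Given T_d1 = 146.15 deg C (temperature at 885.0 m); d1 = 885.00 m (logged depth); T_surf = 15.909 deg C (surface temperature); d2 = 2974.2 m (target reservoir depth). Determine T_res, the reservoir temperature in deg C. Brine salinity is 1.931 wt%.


Step 1: grad = (T_d1 - T_surf)/d1 * 1000 = (146.15 - 15.909)/885.0 * 1000 = 147.1650 deg C/km
Step 2: T_res = T_surf + grad*d2/1000 = 15.909 + 147.1650*2974.2/1000 = 453.61 deg C
T_res = 453.61 deg C


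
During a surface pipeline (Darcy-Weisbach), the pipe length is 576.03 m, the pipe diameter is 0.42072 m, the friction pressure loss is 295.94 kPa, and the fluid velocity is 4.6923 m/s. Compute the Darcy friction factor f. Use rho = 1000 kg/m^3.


f = dP*1000 / ((L/D)*(rho*vel^2/2))
f = 295.94*1000 / ((576.03/0.42072)*(1000*4.6923^2/2))
f = 0.019634


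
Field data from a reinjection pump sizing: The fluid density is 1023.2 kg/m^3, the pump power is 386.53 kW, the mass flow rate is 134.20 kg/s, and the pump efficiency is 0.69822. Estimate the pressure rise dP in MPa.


dP = P_pump * rho * eta / mdot
dP = 386.53 * 1023.2 * 0.69822 / 134.20
dP = 2057.707 kPa
Convert: 2057.707 kPa * 0.001 = 2.0577 MPa
dP = 2.0577 MPa


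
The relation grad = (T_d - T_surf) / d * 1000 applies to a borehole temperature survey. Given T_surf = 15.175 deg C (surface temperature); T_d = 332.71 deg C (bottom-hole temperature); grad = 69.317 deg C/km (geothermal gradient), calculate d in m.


d = (T_d - T_surf) / grad * 1000
d = (332.71 - 15.175) / 69.317 * 1000
d = 4580.9 m


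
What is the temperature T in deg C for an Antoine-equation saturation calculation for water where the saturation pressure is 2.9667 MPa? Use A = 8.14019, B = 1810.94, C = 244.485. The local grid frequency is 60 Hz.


T = B / (A - log10(P_sat * 760 / 0.101325)) - C
T = 1810.94 / (8.14019 - log10(2.9667 * 760 / 0.101325)) - 244.485
T = 232.98 deg C


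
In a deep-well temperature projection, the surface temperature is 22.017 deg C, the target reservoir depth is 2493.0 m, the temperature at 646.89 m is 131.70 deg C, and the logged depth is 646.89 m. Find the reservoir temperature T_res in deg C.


Step 1: grad = (T_d1 - T_surf)/d1 * 1000 = (131.7 - 22.017)/646.89 * 1000 = 169.5543 deg C/km
Step 2: T_res = T_surf + grad*d2/1000 = 22.017 + 169.5543*2493.0/1000 = 444.72 deg C
T_res = 444.72 deg C


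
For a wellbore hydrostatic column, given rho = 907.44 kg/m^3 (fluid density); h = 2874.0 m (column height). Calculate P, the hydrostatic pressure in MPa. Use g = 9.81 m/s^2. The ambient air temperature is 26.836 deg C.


P = rho * g * h / 1e6
P = 907.44 * 9.81 * 2874.0 / 1e6
P = 25.584 MPa


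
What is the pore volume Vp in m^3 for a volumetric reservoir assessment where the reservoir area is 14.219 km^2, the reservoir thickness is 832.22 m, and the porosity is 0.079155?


Vp = A * 1e6 * hr * phi
Vp = 14.219 * 1e6 * 832.22 * 0.079155
Vp = 9.3667e+08 m^3


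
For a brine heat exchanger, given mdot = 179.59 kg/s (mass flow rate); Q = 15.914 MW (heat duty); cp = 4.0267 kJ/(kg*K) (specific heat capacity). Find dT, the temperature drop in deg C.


dT = Q * 1000 / (mdot * cp)
dT = 15.914 * 1000 / (179.59 * 4.0267)
dT = 22.00635 K
Convert (temperature difference, 1 K = 1 deg C): 22.00635 K = 22.00635 deg C
dT = 22.006 deg C


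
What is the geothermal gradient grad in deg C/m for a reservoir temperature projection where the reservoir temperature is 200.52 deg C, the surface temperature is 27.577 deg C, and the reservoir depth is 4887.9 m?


grad = (T_res - T_surf) / d * 1000
grad = (200.52 - 27.577) / 4887.9 * 1000
grad = 35.38186 deg C/km
Convert: 35.38186 deg C/km * 0.001 = 0.035382 deg C/m
grad = 0.035382 deg C/m


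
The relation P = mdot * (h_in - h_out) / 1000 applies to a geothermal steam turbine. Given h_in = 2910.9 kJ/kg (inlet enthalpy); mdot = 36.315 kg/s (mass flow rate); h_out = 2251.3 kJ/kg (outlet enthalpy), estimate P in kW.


P = mdot * (h_in - h_out) / 1000
P = 36.315 * (2910.9 - 2251.3) / 1000
P = 23.95337 MW
Convert: 23.95337 MW * 1000.0 = 23953 kW
P = 23953 kW


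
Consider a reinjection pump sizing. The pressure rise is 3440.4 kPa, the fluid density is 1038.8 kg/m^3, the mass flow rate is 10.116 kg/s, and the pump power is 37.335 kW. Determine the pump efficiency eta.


eta = mdot * dP / (rho * P_pump)
eta = 10.116 * 3440.4 / (1038.8 * 37.335)
eta = 0.89737


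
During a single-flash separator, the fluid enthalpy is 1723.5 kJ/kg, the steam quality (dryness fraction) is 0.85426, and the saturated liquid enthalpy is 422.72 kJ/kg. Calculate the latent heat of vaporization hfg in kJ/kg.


hfg = (h - hf) / x
hfg = (1723.5 - 422.72) / 0.85426
hfg = 1522.7 kJ/kg


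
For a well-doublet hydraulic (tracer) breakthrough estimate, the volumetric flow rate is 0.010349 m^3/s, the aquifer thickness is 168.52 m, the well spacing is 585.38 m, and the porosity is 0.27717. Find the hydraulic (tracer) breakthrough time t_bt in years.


t_bt = pi * hr * phi * L^2 / (3 * Qv) / (365.25*86400)
t_bt = pi * 168.52 * 0.27717 * 585.38^2 / (3 * 0.010349) / (365.25*86400)
t_bt = 51.322 years


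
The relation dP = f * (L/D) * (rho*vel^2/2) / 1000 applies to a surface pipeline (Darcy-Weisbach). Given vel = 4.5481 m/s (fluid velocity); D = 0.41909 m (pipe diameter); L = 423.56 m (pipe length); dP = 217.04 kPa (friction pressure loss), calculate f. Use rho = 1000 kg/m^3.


f = dP*1000 / ((L/D)*(rho*vel^2/2))
f = 217.04*1000 / ((423.56/0.41909)*(1000*4.5481^2/2))
f = 0.020764


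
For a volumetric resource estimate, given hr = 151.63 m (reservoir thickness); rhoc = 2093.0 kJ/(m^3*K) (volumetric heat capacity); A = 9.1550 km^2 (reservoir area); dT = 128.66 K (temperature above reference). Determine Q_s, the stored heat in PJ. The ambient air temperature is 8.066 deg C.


Step 1: Vr = A*1e6*hr = 9.155*1e6*151.63 = 1.388173e+09 m^3
Step 2: Q_s = Vr*rhoc*dT/1e12 = 1.388173e+09*2093.0*128.66/1e12 = 373.81 PJ
Q_s = 373.81 PJ


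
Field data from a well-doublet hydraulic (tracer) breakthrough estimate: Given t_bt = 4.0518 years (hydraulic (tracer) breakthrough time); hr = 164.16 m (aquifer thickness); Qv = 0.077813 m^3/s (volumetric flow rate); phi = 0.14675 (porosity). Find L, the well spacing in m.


L = sqrt(t_bt*365.25*86400*3*Qv / (pi*hr*phi))
L = sqrt(4.0518*365.25*86400*3*0.077813 / (pi*164.16*0.14675))
L = 628.01 m


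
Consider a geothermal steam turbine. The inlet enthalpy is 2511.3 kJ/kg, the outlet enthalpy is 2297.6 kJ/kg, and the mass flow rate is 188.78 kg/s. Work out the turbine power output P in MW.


P = mdot * (h_in - h_out) / 1000
P = 188.78 * (2511.3 - 2297.6) / 1000
P = 40.342 MW


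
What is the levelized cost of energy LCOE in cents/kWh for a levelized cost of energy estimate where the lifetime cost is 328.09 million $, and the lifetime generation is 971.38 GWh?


LCOE = C_tot / E_tot * 100
LCOE = 328.09 / 971.38 * 100
LCOE = 33.776 cents/kWh


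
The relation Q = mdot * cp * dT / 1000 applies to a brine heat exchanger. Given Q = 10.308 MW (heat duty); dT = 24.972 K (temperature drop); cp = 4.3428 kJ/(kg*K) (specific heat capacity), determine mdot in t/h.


mdot = Q * 1000 / (cp * dT)
mdot = 10.308 * 1000 / (4.3428 * 24.972)
mdot = 95.04981 kg/s
Convert: 95.04981 kg/s * 3.6 = 342.18 t/h
mdot = 342.18 t/h


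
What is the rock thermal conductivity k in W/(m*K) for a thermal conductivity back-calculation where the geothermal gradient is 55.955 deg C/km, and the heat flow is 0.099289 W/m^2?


k = q / (grad / 1000)
k = 0.099289 / (55.955 / 1000)
k = 1.7744 W/(m*K)


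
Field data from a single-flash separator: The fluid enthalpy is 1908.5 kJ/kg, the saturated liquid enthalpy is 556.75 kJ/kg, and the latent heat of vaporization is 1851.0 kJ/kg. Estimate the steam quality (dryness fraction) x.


x = (h - hf) / hfg
x = (1908.5 - 556.75) / 1851.0
x = 0.73028


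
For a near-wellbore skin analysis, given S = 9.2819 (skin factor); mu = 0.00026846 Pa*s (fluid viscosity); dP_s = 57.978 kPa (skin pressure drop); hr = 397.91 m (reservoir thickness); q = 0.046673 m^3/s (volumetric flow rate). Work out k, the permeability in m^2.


k = S*q*mu / (2*pi*dP_s*1000*hr)
k = 9.2819*0.046673*0.00026846 / (2*pi*57.978*1000*397.91)
k = 8.0233e-13 m^2


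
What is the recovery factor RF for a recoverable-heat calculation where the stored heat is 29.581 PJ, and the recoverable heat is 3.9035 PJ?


RF = Q_rec / Q_s
RF = 3.9035 / 29.581
RF = 0.13196


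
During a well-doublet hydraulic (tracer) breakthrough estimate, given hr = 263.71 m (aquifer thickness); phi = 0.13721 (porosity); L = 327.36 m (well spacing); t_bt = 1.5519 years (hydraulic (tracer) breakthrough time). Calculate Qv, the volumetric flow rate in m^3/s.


Qv = pi*hr*phi*L^2 / (3*t_bt*365.25*86400)
Qv = pi*263.71*0.13721*327.36^2 / (3*1.5519*365.25*86400)
Qv = 0.082913 m^3/s


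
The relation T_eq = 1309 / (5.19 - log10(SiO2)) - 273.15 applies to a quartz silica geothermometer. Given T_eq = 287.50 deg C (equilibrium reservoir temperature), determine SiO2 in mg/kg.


SiO2 = 10^(5.19 - 1309/(T_eq + 273.15))
SiO2 = 10^(5.19 - 1309/(287.50 + 273.15))
SiO2 = 716.49 mg/kg


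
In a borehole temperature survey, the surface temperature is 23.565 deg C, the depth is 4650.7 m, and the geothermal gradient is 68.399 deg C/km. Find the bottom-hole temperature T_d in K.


T_d = T_surf + grad * d / 1000
T_d = 23.565 + 68.399 * 4650.7 / 1000
T_d = 341.6682 deg C
Convert to K: 341.6682 + 273.15 = 614.82 K
T_d = 614.82 K


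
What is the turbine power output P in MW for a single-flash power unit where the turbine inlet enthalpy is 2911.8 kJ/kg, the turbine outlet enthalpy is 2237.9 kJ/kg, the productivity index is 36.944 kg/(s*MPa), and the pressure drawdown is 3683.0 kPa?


Step 1: mdot = PI * dP / 1000 = 36.944 * 3683.0 / 1000 = 136.0648 kg/s
Step 2: P = mdot*(h_in - h_out)/1000 = 136.0648*(2911.8 - 2237.9)/1000 = 91.694 MW
P = 91.694 MW


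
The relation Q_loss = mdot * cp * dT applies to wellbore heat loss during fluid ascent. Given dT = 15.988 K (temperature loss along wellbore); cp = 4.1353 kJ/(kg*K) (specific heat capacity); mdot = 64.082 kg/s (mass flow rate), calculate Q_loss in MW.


Q_loss = mdot * cp * dT
Q_loss = 64.082 * 4.1353 * 15.988
Q_loss = 4236.793 kW
Convert: 4236.793 kW * 0.001 = 4.2368 MW
Q_loss = 4.2368 MW
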